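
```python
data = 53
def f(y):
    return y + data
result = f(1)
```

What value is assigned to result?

Step 1: data = 53 is defined globally.
Step 2: f(1) uses parameter y = 1 and looks up data from global scope = 53.
Step 3: result = 1 + 53 = 54

The answer is 54.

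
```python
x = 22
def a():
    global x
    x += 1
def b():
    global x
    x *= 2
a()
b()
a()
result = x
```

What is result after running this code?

Step 1: x = 22.
Step 2: a(): x = 22 + 1 = 23.
Step 3: b(): x = 23 * 2 = 46.
Step 4: a(): x = 46 + 1 = 47

The answer is 47.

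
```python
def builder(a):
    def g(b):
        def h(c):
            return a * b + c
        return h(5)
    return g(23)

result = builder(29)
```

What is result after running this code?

Step 1: a = 29, b = 23, c = 5.
Step 2: h() computes a * b + c = 29 * 23 + 5 = 672.
Step 3: result = 672

The answer is 672.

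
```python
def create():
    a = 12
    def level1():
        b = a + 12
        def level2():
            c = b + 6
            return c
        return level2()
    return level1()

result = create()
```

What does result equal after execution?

Step 1: a = 12. b = a + 12 = 24.
Step 2: c = b + 6 = 24 + 6 = 30.
Step 3: result = 30

The answer is 30.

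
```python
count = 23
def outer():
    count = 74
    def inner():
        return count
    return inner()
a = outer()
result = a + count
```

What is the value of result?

Step 1: outer() has local count = 74. inner() reads from enclosing.
Step 2: outer() returns 74. Global count = 23 unchanged.
Step 3: result = 74 + 23 = 97

The answer is 97.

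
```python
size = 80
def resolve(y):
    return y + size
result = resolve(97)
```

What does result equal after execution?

Step 1: size = 80 is defined globally.
Step 2: resolve(97) uses parameter y = 97 and looks up size from global scope = 80.
Step 3: result = 97 + 80 = 177

The answer is 177.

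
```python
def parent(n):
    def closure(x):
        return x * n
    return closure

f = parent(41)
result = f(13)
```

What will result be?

Step 1: parent(41) creates a closure capturing n = 41.
Step 2: f(13) computes 13 * 41 = 533.
Step 3: result = 533

The answer is 533.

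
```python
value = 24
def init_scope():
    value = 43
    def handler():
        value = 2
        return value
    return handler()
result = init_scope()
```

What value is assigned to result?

Step 1: Three scopes define value: global (24), init_scope (43), handler (2).
Step 2: handler() has its own local value = 2, which shadows both enclosing and global.
Step 3: result = 2 (local wins in LEGB)

The answer is 2.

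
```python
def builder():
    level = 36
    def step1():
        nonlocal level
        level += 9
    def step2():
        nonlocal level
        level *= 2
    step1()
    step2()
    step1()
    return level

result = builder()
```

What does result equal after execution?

Step 1: level = 36.
Step 2: step1(): level = 36 + 9 = 45.
Step 3: step2(): level = 45 * 2 = 90.
Step 4: step1(): level = 90 + 9 = 99. result = 99

The answer is 99.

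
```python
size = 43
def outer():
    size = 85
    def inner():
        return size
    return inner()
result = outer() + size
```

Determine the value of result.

Step 1: Global size = 43. outer() shadows with size = 85.
Step 2: inner() returns enclosing size = 85. outer() = 85.
Step 3: result = 85 + global size (43) = 128

The answer is 128.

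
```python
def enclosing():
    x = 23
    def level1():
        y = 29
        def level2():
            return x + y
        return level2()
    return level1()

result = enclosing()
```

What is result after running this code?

Step 1: x = 23 in enclosing. y = 29 in level1.
Step 2: level2() reads x = 23 and y = 29 from enclosing scopes.
Step 3: result = 23 + 29 = 52

The answer is 52.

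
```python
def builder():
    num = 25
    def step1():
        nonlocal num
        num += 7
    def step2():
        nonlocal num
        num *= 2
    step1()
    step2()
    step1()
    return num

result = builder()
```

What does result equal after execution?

Step 1: num = 25.
Step 2: step1(): num = 25 + 7 = 32.
Step 3: step2(): num = 32 * 2 = 64.
Step 4: step1(): num = 64 + 7 = 71. result = 71

The answer is 71.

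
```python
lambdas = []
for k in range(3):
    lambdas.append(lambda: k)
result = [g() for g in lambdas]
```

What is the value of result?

Step 1: All 3 lambdas share the same variable k.
Step 2: After the loop, k = 2.
Step 3: Each call returns 2. result = [2, 2, 2]

The answer is [2, 2, 2].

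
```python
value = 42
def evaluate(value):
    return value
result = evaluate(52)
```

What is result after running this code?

Step 1: Global value = 42.
Step 2: evaluate(52) takes parameter value = 52, which shadows the global.
Step 3: result = 52

The answer is 52.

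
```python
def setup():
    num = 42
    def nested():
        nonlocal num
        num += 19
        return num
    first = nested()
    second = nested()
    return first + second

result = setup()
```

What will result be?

Step 1: num starts at 42.
Step 2: First call: num = 42 + 19 = 61, returns 61.
Step 3: Second call: num = 61 + 19 = 80, returns 80.
Step 4: result = 61 + 80 = 141

The answer is 141.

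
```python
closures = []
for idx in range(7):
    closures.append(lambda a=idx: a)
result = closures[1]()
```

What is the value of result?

Step 1: Default argument a=idx captures idx's value at each iteration.
Step 2: closures[1] captured a = 1 when idx was 1.
Step 3: result = 1

The answer is 1.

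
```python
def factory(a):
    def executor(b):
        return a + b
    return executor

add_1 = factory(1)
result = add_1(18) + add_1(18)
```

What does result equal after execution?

Step 1: add_1 captures a = 1.
Step 2: add_1(18) = 1 + 18 = 19, called twice.
Step 3: result = 19 + 19 = 38

The answer is 38.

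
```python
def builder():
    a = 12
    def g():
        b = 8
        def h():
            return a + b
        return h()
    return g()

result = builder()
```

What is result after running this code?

Step 1: builder() defines a = 12. g() defines b = 8.
Step 2: h() accesses both from enclosing scopes: a = 12, b = 8.
Step 3: result = 12 + 8 = 20

The answer is 20.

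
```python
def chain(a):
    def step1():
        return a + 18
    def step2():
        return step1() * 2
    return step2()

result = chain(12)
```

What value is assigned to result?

Step 1: chain(12) captures a = 12.
Step 2: step2() calls step1() which returns 12 + 18 = 30.
Step 3: step2() returns 30 * 2 = 60

The answer is 60.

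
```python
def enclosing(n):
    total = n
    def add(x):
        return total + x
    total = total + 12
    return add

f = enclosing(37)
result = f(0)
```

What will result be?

Step 1: enclosing(37) sets total = 37, then total = 37 + 12 = 49.
Step 2: Closures capture by reference, so add sees total = 49.
Step 3: f(0) returns 49 + 0 = 49

The answer is 49.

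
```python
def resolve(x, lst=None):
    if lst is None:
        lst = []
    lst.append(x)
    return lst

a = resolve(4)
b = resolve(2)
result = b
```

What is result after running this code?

Step 1: None default with guard creates a NEW list each call.
Step 2: a = [4] (fresh list). b = [2] (another fresh list).
Step 3: result = [2] (this is the fix for mutable default)

The answer is [2].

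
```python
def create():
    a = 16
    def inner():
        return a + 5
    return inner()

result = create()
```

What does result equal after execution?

Step 1: create() defines a = 16.
Step 2: inner() reads a = 16 from enclosing scope, returns 16 + 5 = 21.
Step 3: result = 21

The answer is 21.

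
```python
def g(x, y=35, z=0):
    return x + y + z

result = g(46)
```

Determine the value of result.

Step 1: g(46) uses defaults y = 35, z = 0.
Step 2: Returns 46 + 35 + 0 = 81.
Step 3: result = 81

The answer is 81.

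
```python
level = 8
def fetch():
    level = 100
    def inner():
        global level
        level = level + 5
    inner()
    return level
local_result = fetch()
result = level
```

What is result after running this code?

Step 1: Global level = 8. fetch() creates local level = 100.
Step 2: inner() declares global level and adds 5: global level = 8 + 5 = 13.
Step 3: fetch() returns its local level = 100 (unaffected by inner).
Step 4: result = global level = 13

The answer is 13.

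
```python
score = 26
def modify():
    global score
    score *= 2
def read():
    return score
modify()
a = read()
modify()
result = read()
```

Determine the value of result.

Step 1: score = 26.
Step 2: First modify(): score = 26 * 2 = 52.
Step 3: Second modify(): score = 52 * 2 = 104.
Step 4: read() returns 104

The answer is 104.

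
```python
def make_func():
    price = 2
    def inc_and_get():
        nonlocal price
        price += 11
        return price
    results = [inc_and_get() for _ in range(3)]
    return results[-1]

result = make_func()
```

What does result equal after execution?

Step 1: price = 2.
Step 2: Three calls to inc_and_get(), each adding 11.
Step 3: Last value = 2 + 11 * 3 = 35

The answer is 35.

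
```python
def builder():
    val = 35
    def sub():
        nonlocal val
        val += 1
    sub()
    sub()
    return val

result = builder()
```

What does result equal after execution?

Step 1: val starts at 35.
Step 2: sub() is called 2 times, each adding 1.
Step 3: val = 35 + 1 * 2 = 37

The answer is 37.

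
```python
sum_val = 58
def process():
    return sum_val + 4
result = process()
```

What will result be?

Step 1: sum_val = 58 is defined globally.
Step 2: process() looks up sum_val from global scope = 58, then computes 58 + 4 = 62.
Step 3: result = 62

The answer is 62.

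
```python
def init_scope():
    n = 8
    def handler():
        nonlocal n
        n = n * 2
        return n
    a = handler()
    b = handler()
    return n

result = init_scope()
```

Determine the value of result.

Step 1: n starts at 8.
Step 2: First handler(): n = 8 * 2 = 16.
Step 3: Second handler(): n = 16 * 2 = 32.
Step 4: result = 32

The answer is 32.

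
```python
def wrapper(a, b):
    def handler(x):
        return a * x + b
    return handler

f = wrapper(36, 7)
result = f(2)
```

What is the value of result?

Step 1: wrapper(36, 7) captures a = 36, b = 7.
Step 2: f(2) computes 36 * 2 + 7 = 79.
Step 3: result = 79

The answer is 79.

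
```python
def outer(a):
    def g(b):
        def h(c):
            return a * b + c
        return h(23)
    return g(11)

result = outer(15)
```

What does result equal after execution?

Step 1: a = 15, b = 11, c = 23.
Step 2: h() computes a * b + c = 15 * 11 + 23 = 188.
Step 3: result = 188

The answer is 188.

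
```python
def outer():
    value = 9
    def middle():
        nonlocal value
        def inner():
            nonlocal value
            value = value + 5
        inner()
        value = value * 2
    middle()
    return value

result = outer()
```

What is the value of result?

Step 1: value = 9.
Step 2: inner() adds 5: value = 9 + 5 = 14.
Step 3: middle() doubles: value = 14 * 2 = 28.
Step 4: result = 28

The answer is 28.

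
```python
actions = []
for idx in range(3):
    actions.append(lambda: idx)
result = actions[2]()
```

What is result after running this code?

Step 1: The loop creates 3 lambdas, all referencing the same variable idx.
Step 2: After the loop, idx = 2 (final value).
Step 3: actions[2]() looks up idx at call time and finds 2. This is the late binding gotcha. result = 2

The answer is 2.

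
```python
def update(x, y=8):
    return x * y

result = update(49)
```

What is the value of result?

Step 1: update(49) uses default y = 8.
Step 2: Returns 49 * 8 = 392.
Step 3: result = 392

The answer is 392.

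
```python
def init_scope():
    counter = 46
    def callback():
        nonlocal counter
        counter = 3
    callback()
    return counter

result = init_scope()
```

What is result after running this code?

Step 1: init_scope() sets counter = 46.
Step 2: callback() uses nonlocal to reassign counter = 3.
Step 3: result = 3

The answer is 3.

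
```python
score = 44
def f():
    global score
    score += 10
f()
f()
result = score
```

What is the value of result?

Step 1: score = 44.
Step 2: First f(): score = 44 + 10 = 54.
Step 3: Second f(): score = 54 + 10 = 64. result = 64

The answer is 64.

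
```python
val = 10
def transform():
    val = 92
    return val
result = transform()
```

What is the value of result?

Step 1: Global val = 10.
Step 2: transform() creates local val = 92, shadowing the global.
Step 3: Returns local val = 92. result = 92

The answer is 92.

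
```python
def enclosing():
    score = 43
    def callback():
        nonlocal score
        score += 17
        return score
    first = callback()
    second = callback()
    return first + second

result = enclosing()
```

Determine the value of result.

Step 1: score starts at 43.
Step 2: First call: score = 43 + 17 = 60, returns 60.
Step 3: Second call: score = 60 + 17 = 77, returns 77.
Step 4: result = 60 + 77 = 137

The answer is 137.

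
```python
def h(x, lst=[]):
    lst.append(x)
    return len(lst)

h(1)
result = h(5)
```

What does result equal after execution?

Step 1: Mutable default list persists between calls.
Step 2: First call: lst = [1], len = 1. Second call: lst = [1, 5], len = 2.
Step 3: result = 2

The answer is 2.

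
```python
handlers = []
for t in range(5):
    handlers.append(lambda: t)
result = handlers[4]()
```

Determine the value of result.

Step 1: The loop creates 5 lambdas, all referencing the same variable t.
Step 2: After the loop, t = 4 (final value).
Step 3: handlers[4]() looks up t at call time and finds 4. This is the late binding gotcha. result = 4

The answer is 4.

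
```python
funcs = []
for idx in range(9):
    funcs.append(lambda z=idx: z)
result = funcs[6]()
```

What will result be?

Step 1: Default argument z=idx captures idx's value at each iteration.
Step 2: funcs[6] captured z = 6 when idx was 6.
Step 3: result = 6

The answer is 6.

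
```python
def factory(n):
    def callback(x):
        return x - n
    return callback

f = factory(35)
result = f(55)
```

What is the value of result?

Step 1: factory(35) creates a closure capturing n = 35.
Step 2: f(55) computes 55 - 35 = 20.
Step 3: result = 20

The answer is 20.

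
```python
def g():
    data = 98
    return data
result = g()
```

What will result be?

Step 1: g() defines data = 98 in its local scope.
Step 2: return data finds the local variable data = 98.
Step 3: result = 98

The answer is 98.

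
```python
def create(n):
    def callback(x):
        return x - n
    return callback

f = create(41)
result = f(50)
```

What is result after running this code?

Step 1: create(41) creates a closure capturing n = 41.
Step 2: f(50) computes 50 - 41 = 9.
Step 3: result = 9

The answer is 9.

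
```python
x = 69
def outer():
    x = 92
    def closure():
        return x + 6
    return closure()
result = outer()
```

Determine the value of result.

Step 1: outer() shadows global x with x = 92.
Step 2: closure() finds x = 92 in enclosing scope, computes 92 + 6 = 98.
Step 3: result = 98

The answer is 98.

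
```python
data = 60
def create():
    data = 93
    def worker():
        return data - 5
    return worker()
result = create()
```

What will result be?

Step 1: create() shadows global data with data = 93.
Step 2: worker() finds data = 93 in enclosing scope, computes 93 - 5 = 88.
Step 3: result = 88

The answer is 88.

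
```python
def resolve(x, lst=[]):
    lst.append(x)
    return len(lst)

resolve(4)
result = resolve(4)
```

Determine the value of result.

Step 1: Mutable default list persists between calls.
Step 2: First call: lst = [4], len = 1. Second call: lst = [4, 4], len = 2.
Step 3: result = 2

The answer is 2.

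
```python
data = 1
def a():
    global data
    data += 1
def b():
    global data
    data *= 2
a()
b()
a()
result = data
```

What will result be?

Step 1: data = 1.
Step 2: a(): data = 1 + 1 = 2.
Step 3: b(): data = 2 * 2 = 4.
Step 4: a(): data = 4 + 1 = 5

The answer is 5.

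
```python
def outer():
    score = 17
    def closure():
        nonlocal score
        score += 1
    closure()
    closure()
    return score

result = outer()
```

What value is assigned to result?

Step 1: score starts at 17.
Step 2: closure() is called 2 times, each adding 1.
Step 3: score = 17 + 1 * 2 = 19

The answer is 19.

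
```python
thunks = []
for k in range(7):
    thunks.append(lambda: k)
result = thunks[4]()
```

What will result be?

Step 1: The loop creates 7 lambdas, all referencing the same variable k.
Step 2: After the loop, k = 6 (final value).
Step 3: thunks[4]() looks up k at call time and finds 6. This is the late binding gotcha. result = 6

The answer is 6.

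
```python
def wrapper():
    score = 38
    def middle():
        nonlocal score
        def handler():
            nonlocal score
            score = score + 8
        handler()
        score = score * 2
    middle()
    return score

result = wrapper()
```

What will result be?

Step 1: score = 38.
Step 2: handler() adds 8: score = 38 + 8 = 46.
Step 3: middle() doubles: score = 46 * 2 = 92.
Step 4: result = 92

The answer is 92.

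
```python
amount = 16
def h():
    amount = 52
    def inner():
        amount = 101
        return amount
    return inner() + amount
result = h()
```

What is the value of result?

Step 1: h() has local amount = 52. inner() has local amount = 101.
Step 2: inner() returns its local amount = 101.
Step 3: h() returns 101 + its own amount (52) = 153

The answer is 153.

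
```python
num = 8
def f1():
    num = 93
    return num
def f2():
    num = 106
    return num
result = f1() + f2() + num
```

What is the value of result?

Step 1: Each function shadows global num with its own local.
Step 2: f1() returns 93, f2() returns 106.
Step 3: Global num = 8 is unchanged. result = 93 + 106 + 8 = 207

The answer is 207.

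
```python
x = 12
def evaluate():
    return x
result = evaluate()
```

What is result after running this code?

Step 1: x = 12 is defined in the global scope.
Step 2: evaluate() looks up x. No local x exists, so Python checks the global scope via LEGB rule and finds x = 12.
Step 3: result = 12

The answer is 12.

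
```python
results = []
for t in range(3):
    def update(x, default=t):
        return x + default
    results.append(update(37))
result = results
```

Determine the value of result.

Step 1: Default argument default=t is evaluated at function definition time.
Step 2: Each iteration creates update with default = current t value.
Step 3: update(37) returns 37 + default. results = [37, 38, 39]

The answer is [37, 38, 39].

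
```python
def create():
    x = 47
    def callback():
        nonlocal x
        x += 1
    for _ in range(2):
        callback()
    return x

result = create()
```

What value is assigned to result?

Step 1: x = 47.
Step 2: callback() is called 2 times in a loop, each adding 1 via nonlocal.
Step 3: x = 47 + 1 * 2 = 49

The answer is 49.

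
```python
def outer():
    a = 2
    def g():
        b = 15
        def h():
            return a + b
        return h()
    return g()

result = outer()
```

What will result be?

Step 1: outer() defines a = 2. g() defines b = 15.
Step 2: h() accesses both from enclosing scopes: a = 2, b = 15.
Step 3: result = 2 + 15 = 17

The answer is 17.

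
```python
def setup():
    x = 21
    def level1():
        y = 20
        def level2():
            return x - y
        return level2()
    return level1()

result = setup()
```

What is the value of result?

Step 1: x = 21 in setup. y = 20 in level1.
Step 2: level2() reads x = 21 and y = 20 from enclosing scopes.
Step 3: result = 21 - 20 = 1

The answer is 1.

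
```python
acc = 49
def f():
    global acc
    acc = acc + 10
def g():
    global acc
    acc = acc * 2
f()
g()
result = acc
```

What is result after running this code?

Step 1: acc = 49.
Step 2: f() adds 10: acc = 49 + 10 = 59.
Step 3: g() doubles: acc = 59 * 2 = 118.
Step 4: result = 118

The answer is 118.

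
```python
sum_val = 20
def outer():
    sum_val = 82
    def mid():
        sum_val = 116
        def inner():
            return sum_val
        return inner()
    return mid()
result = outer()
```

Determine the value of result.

Step 1: Three levels of shadowing: global 20, outer 82, mid 116.
Step 2: inner() finds sum_val = 116 in enclosing mid() scope.
Step 3: result = 116

The answer is 116.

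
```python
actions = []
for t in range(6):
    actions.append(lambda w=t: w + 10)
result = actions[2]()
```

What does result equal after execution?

Step 1: Default argument w=t captures t's value at definition time.
Step 2: actions[2] was defined when t = 2, so w defaults to 2.
Step 3: result = 2 + 10 = 12 (default arg fixes the late binding issue)

The answer is 12.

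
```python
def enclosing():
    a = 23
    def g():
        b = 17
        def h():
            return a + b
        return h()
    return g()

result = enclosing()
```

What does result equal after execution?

Step 1: enclosing() defines a = 23. g() defines b = 17.
Step 2: h() accesses both from enclosing scopes: a = 23, b = 17.
Step 3: result = 23 + 17 = 40

The answer is 40.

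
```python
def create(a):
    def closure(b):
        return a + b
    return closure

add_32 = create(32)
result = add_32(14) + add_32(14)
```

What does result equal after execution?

Step 1: add_32 captures a = 32.
Step 2: add_32(14) = 32 + 14 = 46, called twice.
Step 3: result = 46 + 46 = 92

The answer is 92.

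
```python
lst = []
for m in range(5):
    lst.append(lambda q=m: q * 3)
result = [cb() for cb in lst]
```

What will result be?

Step 1: Default arg q=m captures m at each iteration.
Step 2: lst[k] has q defaulting to k, returns k * 3.
Step 3: result = [0, 3, 6, 9, 12]

The answer is [0, 3, 6, 9, 12].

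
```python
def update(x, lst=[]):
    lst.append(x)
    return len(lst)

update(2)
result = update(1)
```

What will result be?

Step 1: Mutable default list persists between calls.
Step 2: First call: lst = [2], len = 1. Second call: lst = [2, 1], len = 2.
Step 3: result = 2

The answer is 2.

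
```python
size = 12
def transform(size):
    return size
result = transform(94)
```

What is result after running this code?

Step 1: Global size = 12.
Step 2: transform(94) takes parameter size = 94, which shadows the global.
Step 3: result = 94

The answer is 94.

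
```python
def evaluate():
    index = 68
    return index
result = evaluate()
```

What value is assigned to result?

Step 1: evaluate() defines index = 68 in its local scope.
Step 2: return index finds the local variable index = 68.
Step 3: result = 68

The answer is 68.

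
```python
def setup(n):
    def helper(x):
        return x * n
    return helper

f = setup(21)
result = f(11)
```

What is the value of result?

Step 1: setup(21) creates a closure capturing n = 21.
Step 2: f(11) computes 11 * 21 = 231.
Step 3: result = 231

The answer is 231.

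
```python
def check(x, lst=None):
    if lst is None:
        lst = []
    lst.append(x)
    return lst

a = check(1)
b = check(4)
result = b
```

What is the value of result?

Step 1: None default with guard creates a NEW list each call.
Step 2: a = [1] (fresh list). b = [4] (another fresh list).
Step 3: result = [4] (this is the fix for mutable default)

The answer is [4].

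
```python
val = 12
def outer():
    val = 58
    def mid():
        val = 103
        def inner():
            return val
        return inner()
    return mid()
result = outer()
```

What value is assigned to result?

Step 1: Three levels of shadowing: global 12, outer 58, mid 103.
Step 2: inner() finds val = 103 in enclosing mid() scope.
Step 3: result = 103

The answer is 103.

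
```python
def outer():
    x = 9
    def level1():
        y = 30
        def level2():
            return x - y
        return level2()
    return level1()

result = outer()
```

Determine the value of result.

Step 1: x = 9 in outer. y = 30 in level1.
Step 2: level2() reads x = 9 and y = 30 from enclosing scopes.
Step 3: result = 9 - 30 = -21

The answer is -21.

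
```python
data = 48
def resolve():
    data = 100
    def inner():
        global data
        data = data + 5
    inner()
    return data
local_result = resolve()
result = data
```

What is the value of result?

Step 1: Global data = 48. resolve() creates local data = 100.
Step 2: inner() declares global data and adds 5: global data = 48 + 5 = 53.
Step 3: resolve() returns its local data = 100 (unaffected by inner).
Step 4: result = global data = 53

The answer is 53.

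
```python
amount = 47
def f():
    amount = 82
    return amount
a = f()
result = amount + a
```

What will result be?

Step 1: Global amount = 47. f() returns local amount = 82.
Step 2: a = 82. Global amount still = 47.
Step 3: result = 47 + 82 = 129

The answer is 129.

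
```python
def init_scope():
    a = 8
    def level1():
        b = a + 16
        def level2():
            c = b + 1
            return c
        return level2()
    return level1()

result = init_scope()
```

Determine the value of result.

Step 1: a = 8. b = a + 16 = 24.
Step 2: c = b + 1 = 24 + 1 = 25.
Step 3: result = 25

The answer is 25.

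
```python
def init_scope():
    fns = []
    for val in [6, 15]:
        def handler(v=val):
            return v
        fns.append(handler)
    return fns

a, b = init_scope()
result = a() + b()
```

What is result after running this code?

Step 1: Default argument v=val captures val at each iteration.
Step 2: a() returns 6 (captured at first iteration), b() returns 15 (captured at second).
Step 3: result = 6 + 15 = 21

The answer is 21.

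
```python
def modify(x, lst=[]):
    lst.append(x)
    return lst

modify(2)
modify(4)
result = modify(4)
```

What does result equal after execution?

Step 1: Mutable default argument gotcha! The list [] is created once.
Step 2: Each call appends to the SAME list: [2], [2, 4], [2, 4, 4].
Step 3: result = [2, 4, 4]

The answer is [2, 4, 4].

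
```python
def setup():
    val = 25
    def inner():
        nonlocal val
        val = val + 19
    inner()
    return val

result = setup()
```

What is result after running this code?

Step 1: setup() sets val = 25.
Step 2: inner() uses nonlocal to modify val in setup's scope: val = 25 + 19 = 44.
Step 3: setup() returns the modified val = 44

The answer is 44.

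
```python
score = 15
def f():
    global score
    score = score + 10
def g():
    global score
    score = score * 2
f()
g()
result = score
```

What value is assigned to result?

Step 1: score = 15.
Step 2: f() adds 10: score = 15 + 10 = 25.
Step 3: g() doubles: score = 25 * 2 = 50.
Step 4: result = 50

The answer is 50.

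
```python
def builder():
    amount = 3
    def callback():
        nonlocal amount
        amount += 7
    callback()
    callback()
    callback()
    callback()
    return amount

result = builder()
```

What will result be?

Step 1: amount starts at 3.
Step 2: callback() is called 4 times, each adding 7.
Step 3: amount = 3 + 7 * 4 = 31

The answer is 31.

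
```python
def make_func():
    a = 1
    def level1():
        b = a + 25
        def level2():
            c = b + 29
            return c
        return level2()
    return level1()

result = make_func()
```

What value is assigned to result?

Step 1: a = 1. b = a + 25 = 26.
Step 2: c = b + 29 = 26 + 29 = 55.
Step 3: result = 55

The answer is 55.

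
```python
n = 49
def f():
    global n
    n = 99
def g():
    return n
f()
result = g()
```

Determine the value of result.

Step 1: n = 49.
Step 2: f() sets global n = 99.
Step 3: g() reads global n = 99. result = 99

The answer is 99.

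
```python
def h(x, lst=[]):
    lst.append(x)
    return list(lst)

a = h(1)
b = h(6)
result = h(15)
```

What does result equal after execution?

Step 1: Default list is shared. list() creates copies for return values.
Step 2: Internal list grows: [1] -> [1, 6] -> [1, 6, 15].
Step 3: result = [1, 6, 15]

The answer is [1, 6, 15].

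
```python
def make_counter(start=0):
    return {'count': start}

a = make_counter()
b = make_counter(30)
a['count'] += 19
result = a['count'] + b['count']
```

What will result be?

Step 1: make_counter() returns a new dict each call (immutable default 0).
Step 2: a = {'count': 0}, b = {'count': 30}.
Step 3: a['count'] += 19 = 19. result = 19 + 30 = 49

The answer is 49.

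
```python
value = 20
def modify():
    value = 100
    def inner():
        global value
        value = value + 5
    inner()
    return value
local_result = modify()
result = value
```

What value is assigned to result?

Step 1: Global value = 20. modify() creates local value = 100.
Step 2: inner() declares global value and adds 5: global value = 20 + 5 = 25.
Step 3: modify() returns its local value = 100 (unaffected by inner).
Step 4: result = global value = 25

The answer is 25.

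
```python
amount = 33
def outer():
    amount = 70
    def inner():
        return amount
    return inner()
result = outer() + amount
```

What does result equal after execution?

Step 1: Global amount = 33. outer() shadows with amount = 70.
Step 2: inner() returns enclosing amount = 70. outer() = 70.
Step 3: result = 70 + global amount (33) = 103

The answer is 103.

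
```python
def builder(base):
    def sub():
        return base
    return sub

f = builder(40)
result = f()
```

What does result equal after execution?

Step 1: builder(40) creates closure capturing base = 40.
Step 2: f() returns the captured base = 40.
Step 3: result = 40

The answer is 40.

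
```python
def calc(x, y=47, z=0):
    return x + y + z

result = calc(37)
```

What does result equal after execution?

Step 1: calc(37) uses defaults y = 47, z = 0.
Step 2: Returns 37 + 47 + 0 = 84.
Step 3: result = 84

The answer is 84.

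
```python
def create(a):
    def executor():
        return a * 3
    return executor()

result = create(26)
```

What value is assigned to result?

Step 1: create(26) binds parameter a = 26.
Step 2: executor() accesses a = 26 from enclosing scope.
Step 3: result = 26 * 3 = 78

The answer is 78.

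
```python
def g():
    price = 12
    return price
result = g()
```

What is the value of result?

Step 1: g() defines price = 12 in its local scope.
Step 2: return price finds the local variable price = 12.
Step 3: result = 12

The answer is 12.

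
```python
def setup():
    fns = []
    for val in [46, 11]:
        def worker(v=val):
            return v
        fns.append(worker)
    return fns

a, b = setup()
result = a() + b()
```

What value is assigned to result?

Step 1: Default argument v=val captures val at each iteration.
Step 2: a() returns 46 (captured at first iteration), b() returns 11 (captured at second).
Step 3: result = 46 + 11 = 57

The answer is 57.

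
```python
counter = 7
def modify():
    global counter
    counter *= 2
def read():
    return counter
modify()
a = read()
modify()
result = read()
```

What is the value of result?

Step 1: counter = 7.
Step 2: First modify(): counter = 7 * 2 = 14.
Step 3: Second modify(): counter = 14 * 2 = 28.
Step 4: read() returns 28

The answer is 28.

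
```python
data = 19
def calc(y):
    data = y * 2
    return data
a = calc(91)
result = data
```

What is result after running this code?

Step 1: Global data = 19.
Step 2: calc(91) creates local data = 91 * 2 = 182.
Step 3: Global data unchanged because no global keyword. result = 19

The answer is 19.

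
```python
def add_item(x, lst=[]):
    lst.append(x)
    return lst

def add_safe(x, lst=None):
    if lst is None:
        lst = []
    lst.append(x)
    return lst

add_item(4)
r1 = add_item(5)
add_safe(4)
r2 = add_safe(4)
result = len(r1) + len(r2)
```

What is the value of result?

Step 1: add_item shares mutable default: after 2 calls, lst = [4, 5], len = 2.
Step 2: add_safe creates fresh list each time: r2 = [4], len = 1.
Step 3: result = 2 + 1 = 3

The answer is 3.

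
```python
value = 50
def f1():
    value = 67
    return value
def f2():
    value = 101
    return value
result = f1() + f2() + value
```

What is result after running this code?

Step 1: Each function shadows global value with its own local.
Step 2: f1() returns 67, f2() returns 101.
Step 3: Global value = 50 is unchanged. result = 67 + 101 + 50 = 218

The answer is 218.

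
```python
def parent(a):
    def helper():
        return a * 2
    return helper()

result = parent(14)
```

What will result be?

Step 1: parent(14) binds parameter a = 14.
Step 2: helper() accesses a = 14 from enclosing scope.
Step 3: result = 14 * 2 = 28

The answer is 28.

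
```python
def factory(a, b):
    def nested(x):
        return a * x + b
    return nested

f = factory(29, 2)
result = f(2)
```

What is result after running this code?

Step 1: factory(29, 2) captures a = 29, b = 2.
Step 2: f(2) computes 29 * 2 + 2 = 60.
Step 3: result = 60

The answer is 60.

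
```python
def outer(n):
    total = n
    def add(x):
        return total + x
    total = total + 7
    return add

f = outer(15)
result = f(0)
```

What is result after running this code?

Step 1: outer(15) sets total = 15, then total = 15 + 7 = 22.
Step 2: Closures capture by reference, so add sees total = 22.
Step 3: f(0) returns 22 + 0 = 22

The answer is 22.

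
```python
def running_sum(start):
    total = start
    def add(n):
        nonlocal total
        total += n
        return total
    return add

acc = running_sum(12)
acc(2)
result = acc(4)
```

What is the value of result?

Step 1: running_sum(12) creates closure with total = 12.
Step 2: First acc(2): total = 12 + 2 = 14.
Step 3: Second acc(4): total = 14 + 4 = 18. result = 18

The answer is 18.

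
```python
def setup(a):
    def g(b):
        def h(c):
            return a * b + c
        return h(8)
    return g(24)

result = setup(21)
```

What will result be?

Step 1: a = 21, b = 24, c = 8.
Step 2: h() computes a * b + c = 21 * 24 + 8 = 512.
Step 3: result = 512

The answer is 512.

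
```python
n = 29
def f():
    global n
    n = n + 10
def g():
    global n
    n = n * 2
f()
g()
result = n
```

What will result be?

Step 1: n = 29.
Step 2: f() adds 10: n = 29 + 10 = 39.
Step 3: g() doubles: n = 39 * 2 = 78.
Step 4: result = 78

The answer is 78.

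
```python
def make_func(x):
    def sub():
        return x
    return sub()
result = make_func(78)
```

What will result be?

Step 1: make_func(78) binds parameter x = 78.
Step 2: sub() looks up x in enclosing scope and finds the parameter x = 78.
Step 3: result = 78

The answer is 78.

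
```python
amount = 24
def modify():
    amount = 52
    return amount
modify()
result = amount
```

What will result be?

Step 1: Global amount = 24.
Step 2: modify() creates local amount = 52 (shadow, not modification).
Step 3: After modify() returns, global amount is unchanged. result = 24

The answer is 24.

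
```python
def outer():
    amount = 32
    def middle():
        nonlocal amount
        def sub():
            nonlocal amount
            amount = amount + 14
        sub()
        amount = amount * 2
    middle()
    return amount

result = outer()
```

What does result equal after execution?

Step 1: amount = 32.
Step 2: sub() adds 14: amount = 32 + 14 = 46.
Step 3: middle() doubles: amount = 46 * 2 = 92.
Step 4: result = 92

The answer is 92.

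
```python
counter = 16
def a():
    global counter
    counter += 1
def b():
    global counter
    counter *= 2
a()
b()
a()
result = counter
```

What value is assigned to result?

Step 1: counter = 16.
Step 2: a(): counter = 16 + 1 = 17.
Step 3: b(): counter = 17 * 2 = 34.
Step 4: a(): counter = 34 + 1 = 35

The answer is 35.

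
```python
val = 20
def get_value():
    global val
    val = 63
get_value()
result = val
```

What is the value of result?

Step 1: val = 20 globally.
Step 2: get_value() declares global val and sets it to 63.
Step 3: After get_value(), global val = 63. result = 63

The answer is 63.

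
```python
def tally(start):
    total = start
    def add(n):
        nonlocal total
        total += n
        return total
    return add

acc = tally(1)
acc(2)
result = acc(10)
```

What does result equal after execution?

Step 1: tally(1) creates closure with total = 1.
Step 2: First acc(2): total = 1 + 2 = 3.
Step 3: Second acc(10): total = 3 + 10 = 13. result = 13

The answer is 13.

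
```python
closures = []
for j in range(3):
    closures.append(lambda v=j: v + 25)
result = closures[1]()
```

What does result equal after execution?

Step 1: Default argument v=j captures j's value at definition time.
Step 2: closures[1] was defined when j = 1, so v defaults to 1.
Step 3: result = 1 + 25 = 26 (default arg fixes the late binding issue)

The answer is 26.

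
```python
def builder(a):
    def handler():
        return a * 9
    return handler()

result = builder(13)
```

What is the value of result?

Step 1: builder(13) binds parameter a = 13.
Step 2: handler() accesses a = 13 from enclosing scope.
Step 3: result = 13 * 9 = 117

The answer is 117.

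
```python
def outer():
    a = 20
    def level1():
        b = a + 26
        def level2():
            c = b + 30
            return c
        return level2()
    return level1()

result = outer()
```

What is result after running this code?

Step 1: a = 20. b = a + 26 = 46.
Step 2: c = b + 30 = 46 + 30 = 76.
Step 3: result = 76

The answer is 76.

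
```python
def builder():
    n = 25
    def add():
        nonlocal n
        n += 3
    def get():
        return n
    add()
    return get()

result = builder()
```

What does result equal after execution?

Step 1: n = 25. add() modifies it via nonlocal, get() reads it.
Step 2: add() makes n = 25 + 3 = 28.
Step 3: get() returns 28. result = 28

The answer is 28.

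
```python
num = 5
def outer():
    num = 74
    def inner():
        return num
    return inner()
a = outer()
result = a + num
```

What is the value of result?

Step 1: outer() has local num = 74. inner() reads from enclosing.
Step 2: outer() returns 74. Global num = 5 unchanged.
Step 3: result = 74 + 5 = 79

The answer is 79.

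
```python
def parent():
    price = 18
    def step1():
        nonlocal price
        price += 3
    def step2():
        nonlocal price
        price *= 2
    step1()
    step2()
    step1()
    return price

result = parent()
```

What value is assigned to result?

Step 1: price = 18.
Step 2: step1(): price = 18 + 3 = 21.
Step 3: step2(): price = 21 * 2 = 42.
Step 4: step1(): price = 42 + 3 = 45. result = 45

The answer is 45.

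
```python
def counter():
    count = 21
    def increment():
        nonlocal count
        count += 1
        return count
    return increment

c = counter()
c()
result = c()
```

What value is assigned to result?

Step 1: counter() creates closure with count = 21.
Step 2: Each c() call increments count via nonlocal. After 2 calls: 21 + 2 = 23.
Step 3: result = 23

The answer is 23.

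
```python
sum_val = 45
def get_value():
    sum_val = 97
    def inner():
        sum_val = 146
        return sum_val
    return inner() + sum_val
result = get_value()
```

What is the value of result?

Step 1: get_value() has local sum_val = 97. inner() has local sum_val = 146.
Step 2: inner() returns its local sum_val = 146.
Step 3: get_value() returns 146 + its own sum_val (97) = 243

The answer is 243.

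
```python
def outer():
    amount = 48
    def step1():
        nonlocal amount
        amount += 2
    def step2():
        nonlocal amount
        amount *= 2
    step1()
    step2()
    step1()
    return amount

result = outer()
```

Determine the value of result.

Step 1: amount = 48.
Step 2: step1(): amount = 48 + 2 = 50.
Step 3: step2(): amount = 50 * 2 = 100.
Step 4: step1(): amount = 100 + 2 = 102. result = 102

The answer is 102.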